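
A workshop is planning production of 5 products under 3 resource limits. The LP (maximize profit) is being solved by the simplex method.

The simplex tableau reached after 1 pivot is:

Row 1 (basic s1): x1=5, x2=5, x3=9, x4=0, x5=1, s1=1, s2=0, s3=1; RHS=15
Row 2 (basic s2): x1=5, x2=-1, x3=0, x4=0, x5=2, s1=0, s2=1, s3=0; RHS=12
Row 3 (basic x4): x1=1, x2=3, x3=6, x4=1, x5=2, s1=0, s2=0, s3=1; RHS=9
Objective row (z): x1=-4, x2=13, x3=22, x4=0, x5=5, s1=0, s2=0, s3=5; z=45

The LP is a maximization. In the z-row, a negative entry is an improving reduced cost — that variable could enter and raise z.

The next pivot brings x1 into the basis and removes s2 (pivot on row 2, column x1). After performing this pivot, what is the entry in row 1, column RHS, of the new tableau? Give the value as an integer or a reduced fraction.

Pivot element is row 2, column x1: 5.
Normalize row 2: new (row 2, RHS) = 12/5 = 12/5.
row 1 ← row 1 − 5·(new row 2): 15 − 5·(12/5) = 3.

3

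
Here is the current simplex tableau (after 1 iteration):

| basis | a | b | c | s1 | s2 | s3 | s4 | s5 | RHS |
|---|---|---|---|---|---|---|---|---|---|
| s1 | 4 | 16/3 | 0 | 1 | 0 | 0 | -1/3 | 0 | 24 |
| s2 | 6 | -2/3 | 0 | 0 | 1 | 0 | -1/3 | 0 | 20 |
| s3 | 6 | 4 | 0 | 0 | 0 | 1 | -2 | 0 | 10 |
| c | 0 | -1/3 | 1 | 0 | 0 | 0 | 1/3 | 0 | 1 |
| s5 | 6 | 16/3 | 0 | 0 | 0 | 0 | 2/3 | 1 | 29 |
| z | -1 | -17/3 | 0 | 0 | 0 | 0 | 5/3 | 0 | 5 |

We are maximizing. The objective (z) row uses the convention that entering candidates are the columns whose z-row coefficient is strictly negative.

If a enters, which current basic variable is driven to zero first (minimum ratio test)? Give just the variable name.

s3

Ratios: row 1 (s1): 24/4 = 6; row 2 (s2): 20/6 = 10/3; row 3 (s3): 10/6 = 5/3; row 4 (c): entry 0 ≤ 0, skip; row 5 (s5): 29/6 = 29/6.
Minimum ratio 5/3 is in the s3 row, so s3 leaves.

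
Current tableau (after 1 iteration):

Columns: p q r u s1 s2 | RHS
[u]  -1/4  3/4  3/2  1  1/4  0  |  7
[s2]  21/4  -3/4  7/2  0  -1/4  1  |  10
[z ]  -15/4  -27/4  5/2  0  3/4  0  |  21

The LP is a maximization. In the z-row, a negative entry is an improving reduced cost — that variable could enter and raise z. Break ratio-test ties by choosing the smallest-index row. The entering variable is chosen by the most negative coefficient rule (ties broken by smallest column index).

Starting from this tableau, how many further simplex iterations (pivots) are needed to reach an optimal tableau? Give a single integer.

pivot: q in, u out → z = 84
pivot: p in, s2 out → z = 522/5
No improving column remains; optimal.

2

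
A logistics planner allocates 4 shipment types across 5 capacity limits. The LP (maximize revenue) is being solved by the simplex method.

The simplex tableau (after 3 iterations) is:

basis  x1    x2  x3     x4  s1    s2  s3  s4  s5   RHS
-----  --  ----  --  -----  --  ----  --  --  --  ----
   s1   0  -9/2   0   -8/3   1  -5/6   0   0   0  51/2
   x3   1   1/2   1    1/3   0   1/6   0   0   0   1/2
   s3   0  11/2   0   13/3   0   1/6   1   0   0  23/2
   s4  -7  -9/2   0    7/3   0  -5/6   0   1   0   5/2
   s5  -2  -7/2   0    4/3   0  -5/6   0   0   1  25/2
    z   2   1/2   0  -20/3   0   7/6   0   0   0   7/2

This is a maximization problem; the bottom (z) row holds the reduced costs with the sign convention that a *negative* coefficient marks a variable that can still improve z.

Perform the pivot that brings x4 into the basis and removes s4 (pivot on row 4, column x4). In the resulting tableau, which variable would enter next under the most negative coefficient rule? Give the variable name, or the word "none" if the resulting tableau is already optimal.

x1

Pivot element 7/3. New z-row = old z-row − (-20/3)·(row 4/(7/3)).
Updated z-row coefficients: x1: -18, x2: -173/14, x3: 0, x4: 0, s1: 0, s2: -17/14, s3: 0, s4: 20/7, s5: 0.
The most negative is -18 in column x1, so x1 would enter next.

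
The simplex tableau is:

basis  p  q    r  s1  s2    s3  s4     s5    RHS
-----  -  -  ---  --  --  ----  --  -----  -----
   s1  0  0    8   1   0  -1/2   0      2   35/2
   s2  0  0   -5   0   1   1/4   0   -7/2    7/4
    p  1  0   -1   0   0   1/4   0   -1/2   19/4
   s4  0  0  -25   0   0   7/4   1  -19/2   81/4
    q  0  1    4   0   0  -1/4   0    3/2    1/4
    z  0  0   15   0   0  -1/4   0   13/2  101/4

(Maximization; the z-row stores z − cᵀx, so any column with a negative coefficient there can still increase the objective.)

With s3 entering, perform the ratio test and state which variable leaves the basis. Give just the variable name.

Ratios: row 1 (s1): entry -1/2 ≤ 0, skip; row 2 (s2): (7/4)/(1/4) = 7; row 3 (p): (19/4)/(1/4) = 19; row 4 (s4): (81/4)/(7/4) = 81/7; row 5 (q): entry -1/4 ≤ 0, skip.
Minimum ratio 7 is in the s2 row, so s2 leaves.

s2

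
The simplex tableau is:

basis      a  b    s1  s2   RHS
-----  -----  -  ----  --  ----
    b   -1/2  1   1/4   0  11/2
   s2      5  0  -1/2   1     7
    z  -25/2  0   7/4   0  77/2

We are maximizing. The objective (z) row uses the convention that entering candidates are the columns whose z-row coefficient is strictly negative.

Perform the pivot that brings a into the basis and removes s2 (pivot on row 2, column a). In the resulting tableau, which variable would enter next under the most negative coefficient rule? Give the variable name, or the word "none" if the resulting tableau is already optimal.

Pivot element 5. New z-row = old z-row − (-25/2)·(row 2/5).
Updated z-row coefficients: a: 0, b: 0, s1: 1/2, s2: 5/2.
No coefficient is strictly negative; the tableau after this pivot is optimal.

none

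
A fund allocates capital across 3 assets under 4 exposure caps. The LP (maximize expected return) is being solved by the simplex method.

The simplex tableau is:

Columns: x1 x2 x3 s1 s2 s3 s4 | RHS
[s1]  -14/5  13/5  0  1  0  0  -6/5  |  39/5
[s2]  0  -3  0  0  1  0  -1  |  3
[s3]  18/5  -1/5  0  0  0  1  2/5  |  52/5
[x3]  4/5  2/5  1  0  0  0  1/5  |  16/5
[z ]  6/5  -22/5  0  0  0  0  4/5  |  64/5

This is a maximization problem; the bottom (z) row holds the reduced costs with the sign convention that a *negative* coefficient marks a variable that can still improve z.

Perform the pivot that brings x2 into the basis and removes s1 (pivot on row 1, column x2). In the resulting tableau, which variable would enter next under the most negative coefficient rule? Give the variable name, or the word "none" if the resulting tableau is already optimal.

x1

Pivot element 13/5. New z-row = old z-row − (-22/5)·(row 1/(13/5)).
Updated z-row coefficients: x1: -46/13, x2: 0, x3: 0, s1: 22/13, s2: 0, s3: 0, s4: -16/13.
The most negative is -46/13 in column x1, so x1 would enter next.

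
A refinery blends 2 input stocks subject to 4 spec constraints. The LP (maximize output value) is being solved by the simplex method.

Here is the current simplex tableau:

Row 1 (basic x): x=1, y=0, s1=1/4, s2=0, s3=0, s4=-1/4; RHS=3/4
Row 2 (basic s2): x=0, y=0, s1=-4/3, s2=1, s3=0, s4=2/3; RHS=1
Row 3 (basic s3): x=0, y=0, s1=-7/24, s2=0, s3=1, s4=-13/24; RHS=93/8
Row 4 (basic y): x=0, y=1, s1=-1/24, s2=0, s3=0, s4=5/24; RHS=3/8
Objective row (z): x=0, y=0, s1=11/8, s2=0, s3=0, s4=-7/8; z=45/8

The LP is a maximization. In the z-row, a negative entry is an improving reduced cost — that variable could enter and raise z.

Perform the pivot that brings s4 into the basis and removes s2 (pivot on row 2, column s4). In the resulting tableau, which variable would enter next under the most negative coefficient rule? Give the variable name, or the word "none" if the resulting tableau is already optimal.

s1

Pivot element 2/3. New z-row = old z-row − (-7/8)·(row 2/(2/3)).
Updated z-row coefficients: x: 0, y: 0, s1: -3/8, s2: 21/16, s3: 0, s4: 0.
The most negative is -3/8 in column s1, so s1 would enter next.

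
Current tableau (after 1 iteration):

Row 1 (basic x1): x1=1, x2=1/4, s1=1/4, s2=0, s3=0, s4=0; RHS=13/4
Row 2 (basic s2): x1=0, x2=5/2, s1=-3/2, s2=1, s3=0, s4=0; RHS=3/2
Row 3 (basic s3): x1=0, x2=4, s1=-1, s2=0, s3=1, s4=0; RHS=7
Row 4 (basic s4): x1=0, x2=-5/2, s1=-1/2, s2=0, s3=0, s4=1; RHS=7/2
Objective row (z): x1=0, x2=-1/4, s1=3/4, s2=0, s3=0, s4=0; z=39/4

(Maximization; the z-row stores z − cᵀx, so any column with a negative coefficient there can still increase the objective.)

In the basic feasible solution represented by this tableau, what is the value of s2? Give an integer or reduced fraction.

s2 is basic (row 2); its value is the RHS of that row: 3/2.

3/2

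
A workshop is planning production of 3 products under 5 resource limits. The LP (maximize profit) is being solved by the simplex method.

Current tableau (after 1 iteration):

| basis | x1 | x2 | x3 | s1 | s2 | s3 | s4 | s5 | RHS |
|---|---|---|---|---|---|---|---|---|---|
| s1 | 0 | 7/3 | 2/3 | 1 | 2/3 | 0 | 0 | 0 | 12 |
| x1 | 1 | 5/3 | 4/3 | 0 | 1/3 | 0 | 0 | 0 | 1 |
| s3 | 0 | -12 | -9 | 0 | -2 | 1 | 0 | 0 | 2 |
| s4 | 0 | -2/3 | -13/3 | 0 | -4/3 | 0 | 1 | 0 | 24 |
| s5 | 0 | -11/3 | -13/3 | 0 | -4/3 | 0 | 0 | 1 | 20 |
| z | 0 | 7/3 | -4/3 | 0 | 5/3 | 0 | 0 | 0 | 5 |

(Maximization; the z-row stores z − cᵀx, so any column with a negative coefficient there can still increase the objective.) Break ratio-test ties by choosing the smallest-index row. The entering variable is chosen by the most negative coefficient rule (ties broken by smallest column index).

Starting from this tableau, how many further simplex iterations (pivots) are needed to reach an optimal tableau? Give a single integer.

pivot: x3 in, x1 out → z = 6
No improving column remains; optimal.

1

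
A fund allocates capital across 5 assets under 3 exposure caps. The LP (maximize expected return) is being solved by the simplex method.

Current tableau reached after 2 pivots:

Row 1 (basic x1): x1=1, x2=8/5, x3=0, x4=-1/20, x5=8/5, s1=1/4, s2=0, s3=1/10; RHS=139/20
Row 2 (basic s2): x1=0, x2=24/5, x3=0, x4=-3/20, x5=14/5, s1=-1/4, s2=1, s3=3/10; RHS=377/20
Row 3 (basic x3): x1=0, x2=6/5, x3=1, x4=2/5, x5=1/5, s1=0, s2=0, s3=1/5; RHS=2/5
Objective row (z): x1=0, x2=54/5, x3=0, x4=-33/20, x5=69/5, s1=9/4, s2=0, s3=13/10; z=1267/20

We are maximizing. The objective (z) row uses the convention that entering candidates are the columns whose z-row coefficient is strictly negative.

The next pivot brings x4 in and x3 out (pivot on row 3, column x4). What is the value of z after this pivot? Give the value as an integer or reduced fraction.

Minimum ratio for x4: (2/5)/(2/5) = 1.
z changes by −(z-row coeff of x4)·ratio = −(-33/20)·1 = 33/20.
New z = 1267/20 + (33/20) = 65.

65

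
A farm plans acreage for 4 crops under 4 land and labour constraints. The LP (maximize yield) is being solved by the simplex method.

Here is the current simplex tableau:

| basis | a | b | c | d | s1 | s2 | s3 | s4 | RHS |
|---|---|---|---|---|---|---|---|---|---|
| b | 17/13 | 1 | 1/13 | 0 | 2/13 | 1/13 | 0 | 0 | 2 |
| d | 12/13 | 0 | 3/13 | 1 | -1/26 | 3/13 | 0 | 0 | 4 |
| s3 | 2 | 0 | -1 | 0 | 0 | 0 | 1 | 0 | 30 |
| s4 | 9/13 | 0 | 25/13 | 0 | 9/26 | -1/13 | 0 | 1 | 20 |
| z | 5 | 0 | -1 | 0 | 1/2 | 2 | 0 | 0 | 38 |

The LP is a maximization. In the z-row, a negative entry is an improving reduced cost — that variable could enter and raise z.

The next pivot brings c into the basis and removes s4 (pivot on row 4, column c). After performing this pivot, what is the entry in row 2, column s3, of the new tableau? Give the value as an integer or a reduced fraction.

0

Pivot element is row 4, column c: 25/13.
Normalize row 4: new (row 4, s3) = 0/(25/13) = 0.
row 2 ← row 2 − (3/13)·(new row 4): 0 − (3/13)·0 = 0.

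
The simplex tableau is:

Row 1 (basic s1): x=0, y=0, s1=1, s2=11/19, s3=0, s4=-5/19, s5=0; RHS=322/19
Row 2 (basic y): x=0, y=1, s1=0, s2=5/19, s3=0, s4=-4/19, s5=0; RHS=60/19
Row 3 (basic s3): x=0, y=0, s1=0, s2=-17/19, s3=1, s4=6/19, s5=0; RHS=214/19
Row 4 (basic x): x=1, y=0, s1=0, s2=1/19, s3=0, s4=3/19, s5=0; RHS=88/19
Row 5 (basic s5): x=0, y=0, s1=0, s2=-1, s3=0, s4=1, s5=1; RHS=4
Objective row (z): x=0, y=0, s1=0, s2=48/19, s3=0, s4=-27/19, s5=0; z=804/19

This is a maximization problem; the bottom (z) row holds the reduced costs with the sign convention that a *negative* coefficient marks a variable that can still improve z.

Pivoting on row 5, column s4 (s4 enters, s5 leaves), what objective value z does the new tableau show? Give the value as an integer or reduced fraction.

Minimum ratio for s4: 4/1 = 4.
z changes by −(z-row coeff of s4)·ratio = −(-27/19)·4 = 108/19.
New z = 804/19 + (108/19) = 48.

48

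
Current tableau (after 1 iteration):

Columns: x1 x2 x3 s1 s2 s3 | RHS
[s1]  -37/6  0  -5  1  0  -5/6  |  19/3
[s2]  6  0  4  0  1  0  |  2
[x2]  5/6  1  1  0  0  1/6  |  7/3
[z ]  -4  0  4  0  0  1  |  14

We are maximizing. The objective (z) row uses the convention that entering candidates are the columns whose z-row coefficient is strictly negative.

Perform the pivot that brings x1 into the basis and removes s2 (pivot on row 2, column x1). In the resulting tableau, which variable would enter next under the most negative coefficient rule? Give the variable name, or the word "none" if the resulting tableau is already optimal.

none

Pivot element 6. New z-row = old z-row − (-4)·(row 2/6).
Updated z-row coefficients: x1: 0, x2: 0, x3: 20/3, s1: 0, s2: 2/3, s3: 1.
No coefficient is strictly negative; the tableau after this pivot is optimal.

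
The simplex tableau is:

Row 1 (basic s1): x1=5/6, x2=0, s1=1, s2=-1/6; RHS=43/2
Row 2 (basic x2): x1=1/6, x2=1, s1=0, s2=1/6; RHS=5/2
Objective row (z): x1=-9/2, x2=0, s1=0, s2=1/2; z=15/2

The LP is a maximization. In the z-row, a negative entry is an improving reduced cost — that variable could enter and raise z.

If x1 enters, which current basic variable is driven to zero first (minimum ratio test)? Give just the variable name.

Ratios: row 1 (s1): (43/2)/(5/6) = 129/5; row 2 (x2): (5/2)/(1/6) = 15.
Minimum ratio 15 is in the x2 row, so x2 leaves.

x2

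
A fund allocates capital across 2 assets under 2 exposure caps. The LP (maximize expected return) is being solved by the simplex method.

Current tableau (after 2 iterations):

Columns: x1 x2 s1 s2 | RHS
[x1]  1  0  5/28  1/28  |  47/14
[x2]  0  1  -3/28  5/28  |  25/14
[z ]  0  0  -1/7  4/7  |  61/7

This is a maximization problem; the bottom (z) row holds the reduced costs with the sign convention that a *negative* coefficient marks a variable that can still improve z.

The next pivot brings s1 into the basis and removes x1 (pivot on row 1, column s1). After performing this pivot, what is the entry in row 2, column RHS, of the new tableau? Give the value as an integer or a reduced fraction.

Pivot element is row 1, column s1: 5/28.
Normalize row 1: new (row 1, RHS) = (47/14)/(5/28) = 94/5.
row 2 ← row 2 − (-3/28)·(new row 1): 25/14 − (-3/28)·(94/5) = 19/5.

19/5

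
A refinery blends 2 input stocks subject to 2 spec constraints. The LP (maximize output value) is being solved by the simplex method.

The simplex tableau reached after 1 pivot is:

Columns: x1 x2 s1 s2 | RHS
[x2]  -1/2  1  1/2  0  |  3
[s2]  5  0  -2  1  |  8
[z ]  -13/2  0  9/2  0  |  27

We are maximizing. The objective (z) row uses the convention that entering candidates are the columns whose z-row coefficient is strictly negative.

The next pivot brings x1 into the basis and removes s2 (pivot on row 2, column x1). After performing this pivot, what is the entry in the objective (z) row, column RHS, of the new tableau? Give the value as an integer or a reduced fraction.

Pivot element is row 2, column x1: 5.
Normalize row 2: new (row 2, RHS) = 8/5 = 8/5.
z-row ← z-row − (-13/2)·(new row 2): 27 − (-13/2)·(8/5) = 187/5.

187/5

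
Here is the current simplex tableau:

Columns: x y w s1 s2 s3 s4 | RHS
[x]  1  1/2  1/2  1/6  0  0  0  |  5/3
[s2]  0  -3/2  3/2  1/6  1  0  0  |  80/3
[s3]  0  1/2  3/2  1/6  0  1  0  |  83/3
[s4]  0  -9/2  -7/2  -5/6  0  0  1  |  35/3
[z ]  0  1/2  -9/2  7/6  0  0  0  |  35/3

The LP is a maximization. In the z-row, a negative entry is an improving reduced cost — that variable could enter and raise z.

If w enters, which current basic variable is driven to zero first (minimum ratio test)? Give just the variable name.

Ratios: row 1 (x): (5/3)/(1/2) = 10/3; row 2 (s2): (80/3)/(3/2) = 160/9; row 3 (s3): (83/3)/(3/2) = 166/9; row 4 (s4): entry -7/2 ≤ 0, skip.
Minimum ratio 10/3 is in the x row, so x leaves.

x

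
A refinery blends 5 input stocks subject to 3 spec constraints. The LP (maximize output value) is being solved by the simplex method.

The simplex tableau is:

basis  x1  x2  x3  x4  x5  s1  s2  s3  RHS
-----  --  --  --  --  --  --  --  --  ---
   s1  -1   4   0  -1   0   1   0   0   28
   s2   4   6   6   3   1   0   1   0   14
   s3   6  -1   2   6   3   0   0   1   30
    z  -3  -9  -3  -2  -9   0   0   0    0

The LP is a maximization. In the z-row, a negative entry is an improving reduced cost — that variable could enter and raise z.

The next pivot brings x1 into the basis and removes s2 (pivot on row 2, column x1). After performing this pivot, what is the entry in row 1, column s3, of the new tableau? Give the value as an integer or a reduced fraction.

0

Pivot element is row 2, column x1: 4.
Normalize row 2: new (row 2, s3) = 0/4 = 0.
row 1 ← row 1 − (-1)·(new row 2): 0 − (-1)·0 = 0.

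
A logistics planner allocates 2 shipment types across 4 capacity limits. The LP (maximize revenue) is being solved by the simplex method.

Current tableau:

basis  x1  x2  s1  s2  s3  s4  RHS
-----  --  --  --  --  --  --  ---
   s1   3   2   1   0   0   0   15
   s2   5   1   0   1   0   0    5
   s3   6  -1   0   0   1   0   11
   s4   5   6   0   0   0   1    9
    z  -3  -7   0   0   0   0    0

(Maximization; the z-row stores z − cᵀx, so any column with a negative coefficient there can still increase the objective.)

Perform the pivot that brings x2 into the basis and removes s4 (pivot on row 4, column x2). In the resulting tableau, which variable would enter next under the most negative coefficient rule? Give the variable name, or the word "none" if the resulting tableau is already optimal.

Pivot element 6. New z-row = old z-row − (-7)·(row 4/6).
Updated z-row coefficients: x1: 17/6, x2: 0, s1: 0, s2: 0, s3: 0, s4: 7/6.
No coefficient is strictly negative; the tableau after this pivot is optimal.

none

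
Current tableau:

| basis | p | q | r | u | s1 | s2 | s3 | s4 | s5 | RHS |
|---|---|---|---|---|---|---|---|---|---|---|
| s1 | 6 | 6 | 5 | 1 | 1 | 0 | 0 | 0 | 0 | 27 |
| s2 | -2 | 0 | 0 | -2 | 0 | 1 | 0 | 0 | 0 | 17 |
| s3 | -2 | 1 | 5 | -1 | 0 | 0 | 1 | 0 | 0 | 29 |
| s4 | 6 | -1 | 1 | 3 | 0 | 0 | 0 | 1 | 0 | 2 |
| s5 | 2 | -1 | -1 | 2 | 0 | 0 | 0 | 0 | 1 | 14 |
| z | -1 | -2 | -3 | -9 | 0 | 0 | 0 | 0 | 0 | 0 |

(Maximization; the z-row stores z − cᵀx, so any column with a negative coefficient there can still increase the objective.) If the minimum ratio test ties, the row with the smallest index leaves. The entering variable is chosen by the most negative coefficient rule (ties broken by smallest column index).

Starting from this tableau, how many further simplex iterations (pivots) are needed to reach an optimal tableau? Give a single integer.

pivot: u in, s4 out → z = 6
pivot: q in, s1 out → z = 509/19
No improving column remains; optimal.

2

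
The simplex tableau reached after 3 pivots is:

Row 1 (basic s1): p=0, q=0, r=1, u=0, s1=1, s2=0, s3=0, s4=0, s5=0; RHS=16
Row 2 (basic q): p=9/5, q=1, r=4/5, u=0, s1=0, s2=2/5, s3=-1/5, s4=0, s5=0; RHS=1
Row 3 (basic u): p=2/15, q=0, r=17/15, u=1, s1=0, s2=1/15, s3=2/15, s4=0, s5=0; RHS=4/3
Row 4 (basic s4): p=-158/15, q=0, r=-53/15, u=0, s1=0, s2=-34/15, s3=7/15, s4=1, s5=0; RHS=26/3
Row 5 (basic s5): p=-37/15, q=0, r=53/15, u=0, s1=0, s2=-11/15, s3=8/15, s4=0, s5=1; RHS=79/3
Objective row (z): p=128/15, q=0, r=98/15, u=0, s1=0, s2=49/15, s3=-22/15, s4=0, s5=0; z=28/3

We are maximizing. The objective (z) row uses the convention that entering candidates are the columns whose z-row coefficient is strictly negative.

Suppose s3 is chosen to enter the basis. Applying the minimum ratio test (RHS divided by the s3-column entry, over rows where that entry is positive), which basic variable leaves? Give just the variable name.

Ratios: row 1 (s1): entry 0 ≤ 0, skip; row 2 (q): entry -1/5 ≤ 0, skip; row 3 (u): (4/3)/(2/15) = 10; row 4 (s4): (26/3)/(7/15) = 130/7; row 5 (s5): (79/3)/(8/15) = 395/8.
Minimum ratio 10 is in the u row, so u leaves.

u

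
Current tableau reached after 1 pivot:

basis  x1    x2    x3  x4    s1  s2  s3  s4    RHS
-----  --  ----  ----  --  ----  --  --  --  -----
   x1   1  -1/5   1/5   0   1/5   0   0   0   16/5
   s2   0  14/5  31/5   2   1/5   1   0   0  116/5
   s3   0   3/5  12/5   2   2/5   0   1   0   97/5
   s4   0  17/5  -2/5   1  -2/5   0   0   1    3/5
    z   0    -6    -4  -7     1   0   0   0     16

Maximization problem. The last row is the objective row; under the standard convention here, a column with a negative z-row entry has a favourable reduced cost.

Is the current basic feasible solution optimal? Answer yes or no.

Column x2 has objective-row coefficient -6, which is negative; an improving pivot exists, so not yet optimal.

no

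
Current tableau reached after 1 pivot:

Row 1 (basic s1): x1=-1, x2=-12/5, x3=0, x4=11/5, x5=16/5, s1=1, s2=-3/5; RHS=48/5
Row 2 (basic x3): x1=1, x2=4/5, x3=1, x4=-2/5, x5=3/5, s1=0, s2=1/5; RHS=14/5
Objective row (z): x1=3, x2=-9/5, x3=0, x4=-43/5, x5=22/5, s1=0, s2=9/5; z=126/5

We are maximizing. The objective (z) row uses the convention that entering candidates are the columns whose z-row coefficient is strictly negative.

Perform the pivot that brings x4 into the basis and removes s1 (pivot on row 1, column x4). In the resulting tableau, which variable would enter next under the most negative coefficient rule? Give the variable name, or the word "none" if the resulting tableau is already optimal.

x2

Pivot element 11/5. New z-row = old z-row − (-43/5)·(row 1/(11/5)).
Updated z-row coefficients: x1: -10/11, x2: -123/11, x3: 0, x4: 0, x5: 186/11, s1: 43/11, s2: -6/11.
The most negative is -123/11 in column x2, so x2 would enter next.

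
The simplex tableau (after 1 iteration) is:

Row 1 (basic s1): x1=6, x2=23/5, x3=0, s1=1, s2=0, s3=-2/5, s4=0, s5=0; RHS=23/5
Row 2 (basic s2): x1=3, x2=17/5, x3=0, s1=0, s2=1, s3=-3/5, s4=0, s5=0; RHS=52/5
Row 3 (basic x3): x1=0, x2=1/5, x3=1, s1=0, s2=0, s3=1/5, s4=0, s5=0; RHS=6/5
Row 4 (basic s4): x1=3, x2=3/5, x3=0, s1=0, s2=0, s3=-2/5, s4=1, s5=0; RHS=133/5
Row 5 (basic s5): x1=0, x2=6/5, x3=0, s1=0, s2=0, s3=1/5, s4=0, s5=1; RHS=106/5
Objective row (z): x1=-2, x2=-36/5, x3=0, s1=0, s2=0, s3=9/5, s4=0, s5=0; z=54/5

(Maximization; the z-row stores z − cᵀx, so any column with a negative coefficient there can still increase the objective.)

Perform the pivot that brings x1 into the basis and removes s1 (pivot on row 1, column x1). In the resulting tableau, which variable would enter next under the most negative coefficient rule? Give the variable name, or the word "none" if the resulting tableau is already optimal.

Pivot element 6. New z-row = old z-row − (-2)·(row 1/6).
Updated z-row coefficients: x1: 0, x2: -17/3, x3: 0, s1: 1/3, s2: 0, s3: 5/3, s4: 0, s5: 0.
The most negative is -17/3 in column x2, so x2 would enter next.

x2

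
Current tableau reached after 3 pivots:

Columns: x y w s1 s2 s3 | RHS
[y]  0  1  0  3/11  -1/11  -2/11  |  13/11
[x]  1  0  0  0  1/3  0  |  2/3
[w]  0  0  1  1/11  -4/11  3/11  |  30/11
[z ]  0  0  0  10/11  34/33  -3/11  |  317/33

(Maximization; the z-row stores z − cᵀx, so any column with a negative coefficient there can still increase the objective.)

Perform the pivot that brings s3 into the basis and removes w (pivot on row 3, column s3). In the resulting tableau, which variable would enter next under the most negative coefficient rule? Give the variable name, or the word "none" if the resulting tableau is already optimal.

none

Pivot element 3/11. New z-row = old z-row − (-3/11)·(row 3/(3/11)).
Updated z-row coefficients: x: 0, y: 0, w: 1, s1: 1, s2: 2/3, s3: 0.
No coefficient is strictly negative; the tableau after this pivot is optimal.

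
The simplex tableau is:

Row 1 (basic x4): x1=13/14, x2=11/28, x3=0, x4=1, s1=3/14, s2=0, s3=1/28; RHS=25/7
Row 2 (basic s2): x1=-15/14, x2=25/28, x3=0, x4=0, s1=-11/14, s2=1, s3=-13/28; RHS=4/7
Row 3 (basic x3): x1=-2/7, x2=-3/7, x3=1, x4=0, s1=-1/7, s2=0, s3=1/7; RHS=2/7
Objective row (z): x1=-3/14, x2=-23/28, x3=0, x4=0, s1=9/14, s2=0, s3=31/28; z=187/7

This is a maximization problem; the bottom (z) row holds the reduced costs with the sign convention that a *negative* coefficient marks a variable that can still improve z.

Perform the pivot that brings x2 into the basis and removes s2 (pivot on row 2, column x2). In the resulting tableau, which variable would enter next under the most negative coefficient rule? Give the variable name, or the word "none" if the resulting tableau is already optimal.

x1

Pivot element 25/28. New z-row = old z-row − (-23/28)·(row 2/(25/28)).
Updated z-row coefficients: x1: -6/5, x2: 0, x3: 0, x4: 0, s1: -2/25, s2: 23/25, s3: 17/25.
The most negative is -6/5 in column x1, so x1 would enter next.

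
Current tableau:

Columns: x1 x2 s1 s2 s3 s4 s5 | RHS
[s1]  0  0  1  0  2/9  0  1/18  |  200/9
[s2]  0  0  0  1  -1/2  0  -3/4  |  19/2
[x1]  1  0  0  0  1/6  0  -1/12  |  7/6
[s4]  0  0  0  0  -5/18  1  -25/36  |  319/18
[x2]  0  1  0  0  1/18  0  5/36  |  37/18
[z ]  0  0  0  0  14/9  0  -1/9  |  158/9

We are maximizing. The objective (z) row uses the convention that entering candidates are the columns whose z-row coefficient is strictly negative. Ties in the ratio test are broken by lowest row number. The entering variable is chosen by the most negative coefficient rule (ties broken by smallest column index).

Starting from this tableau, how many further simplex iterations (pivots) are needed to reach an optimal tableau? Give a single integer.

pivot: s5 in, x2 out → z = 96/5
No improving column remains; optimal.

1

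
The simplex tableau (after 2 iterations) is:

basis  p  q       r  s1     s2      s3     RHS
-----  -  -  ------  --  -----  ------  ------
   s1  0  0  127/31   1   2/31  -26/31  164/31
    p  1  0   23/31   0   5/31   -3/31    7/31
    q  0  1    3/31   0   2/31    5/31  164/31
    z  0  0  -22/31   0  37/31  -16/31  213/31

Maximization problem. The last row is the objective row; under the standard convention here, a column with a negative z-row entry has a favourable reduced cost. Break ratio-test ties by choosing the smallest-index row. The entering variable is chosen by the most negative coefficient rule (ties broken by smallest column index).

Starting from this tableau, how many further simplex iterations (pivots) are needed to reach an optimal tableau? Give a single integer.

pivot: r in, p out → z = 163/23
pivot: s3 in, q out → z = 51/2
No improving column remains; optimal.

2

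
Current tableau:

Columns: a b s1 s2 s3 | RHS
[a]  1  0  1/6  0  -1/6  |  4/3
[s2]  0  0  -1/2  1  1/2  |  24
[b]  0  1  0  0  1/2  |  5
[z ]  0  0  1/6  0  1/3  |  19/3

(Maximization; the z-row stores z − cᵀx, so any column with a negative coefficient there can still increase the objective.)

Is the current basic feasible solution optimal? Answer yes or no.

No objective-row coefficient is strictly negative, so no entering variable exists; the tableau is optimal.

yes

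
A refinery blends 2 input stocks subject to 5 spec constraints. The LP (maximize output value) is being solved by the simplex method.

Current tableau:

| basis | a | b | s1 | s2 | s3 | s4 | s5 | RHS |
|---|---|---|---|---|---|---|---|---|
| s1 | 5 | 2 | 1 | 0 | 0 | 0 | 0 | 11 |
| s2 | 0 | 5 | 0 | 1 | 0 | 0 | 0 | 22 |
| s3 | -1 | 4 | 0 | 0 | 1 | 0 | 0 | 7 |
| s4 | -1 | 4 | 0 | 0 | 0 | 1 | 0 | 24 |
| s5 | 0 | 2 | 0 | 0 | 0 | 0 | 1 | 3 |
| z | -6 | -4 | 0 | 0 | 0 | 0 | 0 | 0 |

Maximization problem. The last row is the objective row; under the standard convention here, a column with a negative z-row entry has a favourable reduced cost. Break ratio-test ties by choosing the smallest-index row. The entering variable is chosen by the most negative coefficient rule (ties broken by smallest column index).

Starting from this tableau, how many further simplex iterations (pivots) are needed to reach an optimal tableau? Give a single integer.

2

pivot: a in, s1 out → z = 66/5
pivot: b in, s5 out → z = 78/5
No improving column remains; optimal.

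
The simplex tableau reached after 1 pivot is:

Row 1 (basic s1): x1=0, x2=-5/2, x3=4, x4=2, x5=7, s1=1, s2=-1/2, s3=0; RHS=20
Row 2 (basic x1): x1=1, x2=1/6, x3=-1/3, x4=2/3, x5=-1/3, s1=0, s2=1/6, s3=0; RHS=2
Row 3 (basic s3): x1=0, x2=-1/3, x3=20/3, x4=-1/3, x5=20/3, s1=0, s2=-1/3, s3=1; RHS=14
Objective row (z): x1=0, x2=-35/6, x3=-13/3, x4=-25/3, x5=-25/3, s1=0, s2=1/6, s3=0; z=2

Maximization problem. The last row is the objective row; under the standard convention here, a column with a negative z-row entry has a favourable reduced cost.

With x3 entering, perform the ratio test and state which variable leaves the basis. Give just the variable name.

s3

Ratios: row 1 (s1): 20/4 = 5; row 2 (x1): entry -1/3 ≤ 0, skip; row 3 (s3): 14/(20/3) = 21/10.
Minimum ratio 21/10 is in the s3 row, so s3 leaves.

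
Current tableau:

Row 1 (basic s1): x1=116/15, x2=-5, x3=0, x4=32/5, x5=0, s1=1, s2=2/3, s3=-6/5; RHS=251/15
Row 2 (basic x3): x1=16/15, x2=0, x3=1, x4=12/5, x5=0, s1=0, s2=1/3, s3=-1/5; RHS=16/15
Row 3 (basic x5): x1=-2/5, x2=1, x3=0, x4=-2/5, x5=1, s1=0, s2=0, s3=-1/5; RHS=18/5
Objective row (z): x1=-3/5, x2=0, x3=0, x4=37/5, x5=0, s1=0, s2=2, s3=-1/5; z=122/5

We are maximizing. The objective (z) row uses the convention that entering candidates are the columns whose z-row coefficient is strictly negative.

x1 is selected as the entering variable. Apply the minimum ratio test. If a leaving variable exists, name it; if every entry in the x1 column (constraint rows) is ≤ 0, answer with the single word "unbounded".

Ratios: row 1 (s1): (251/15)/(116/15) = 251/116; row 2 (x3): (16/15)/(16/15) = 1; row 3 (x5): entry -2/5 ≤ 0, skip.
Minimum ratio is in the x3 row, so x3 leaves.

x3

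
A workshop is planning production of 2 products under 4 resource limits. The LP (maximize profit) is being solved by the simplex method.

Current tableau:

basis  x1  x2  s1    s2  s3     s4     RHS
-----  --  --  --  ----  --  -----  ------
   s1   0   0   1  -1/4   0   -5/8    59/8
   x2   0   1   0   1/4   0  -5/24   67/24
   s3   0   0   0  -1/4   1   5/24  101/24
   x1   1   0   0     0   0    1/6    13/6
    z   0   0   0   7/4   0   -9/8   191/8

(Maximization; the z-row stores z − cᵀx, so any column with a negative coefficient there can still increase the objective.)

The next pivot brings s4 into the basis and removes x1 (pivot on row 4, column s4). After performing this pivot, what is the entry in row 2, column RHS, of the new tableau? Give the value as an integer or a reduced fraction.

Pivot element is row 4, column s4: 1/6.
Normalize row 4: new (row 4, RHS) = (13/6)/(1/6) = 13.
row 2 ← row 2 − (-5/24)·(new row 4): 67/24 − (-5/24)·13 = 11/2.

11/2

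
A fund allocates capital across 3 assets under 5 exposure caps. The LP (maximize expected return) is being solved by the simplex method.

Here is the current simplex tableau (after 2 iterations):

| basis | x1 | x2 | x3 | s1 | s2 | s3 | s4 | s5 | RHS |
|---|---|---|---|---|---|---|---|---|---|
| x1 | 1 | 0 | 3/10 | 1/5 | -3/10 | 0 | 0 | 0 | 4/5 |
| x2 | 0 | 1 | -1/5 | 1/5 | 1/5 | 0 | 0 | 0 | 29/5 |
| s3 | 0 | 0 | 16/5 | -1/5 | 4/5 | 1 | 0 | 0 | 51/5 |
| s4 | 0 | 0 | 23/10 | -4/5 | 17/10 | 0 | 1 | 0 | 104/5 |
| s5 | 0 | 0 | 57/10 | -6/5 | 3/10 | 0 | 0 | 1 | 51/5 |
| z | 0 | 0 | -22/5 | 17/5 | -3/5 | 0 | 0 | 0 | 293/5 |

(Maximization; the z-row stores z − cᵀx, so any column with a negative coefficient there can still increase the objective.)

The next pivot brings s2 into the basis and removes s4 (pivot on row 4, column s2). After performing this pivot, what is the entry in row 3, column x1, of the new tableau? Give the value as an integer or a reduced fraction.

0

Pivot element is row 4, column s2: 17/10.
Normalize row 4: new (row 4, x1) = 0/(17/10) = 0.
row 3 ← row 3 − (4/5)·(new row 4): 0 − (4/5)·0 = 0.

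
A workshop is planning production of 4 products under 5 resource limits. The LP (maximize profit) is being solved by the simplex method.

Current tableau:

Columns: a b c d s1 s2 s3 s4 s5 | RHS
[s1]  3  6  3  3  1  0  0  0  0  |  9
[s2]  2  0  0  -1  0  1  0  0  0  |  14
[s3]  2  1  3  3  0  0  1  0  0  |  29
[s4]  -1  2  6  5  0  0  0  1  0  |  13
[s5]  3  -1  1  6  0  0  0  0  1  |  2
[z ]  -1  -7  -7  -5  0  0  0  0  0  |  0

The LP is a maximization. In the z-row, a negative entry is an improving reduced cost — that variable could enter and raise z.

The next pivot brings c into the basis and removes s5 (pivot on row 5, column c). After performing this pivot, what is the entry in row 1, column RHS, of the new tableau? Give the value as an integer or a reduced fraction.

Pivot element is row 5, column c: 1.
Normalize row 5: new (row 5, RHS) = 2/1 = 2.
row 1 ← row 1 − 3·(new row 5): 9 − 3·2 = 3.

3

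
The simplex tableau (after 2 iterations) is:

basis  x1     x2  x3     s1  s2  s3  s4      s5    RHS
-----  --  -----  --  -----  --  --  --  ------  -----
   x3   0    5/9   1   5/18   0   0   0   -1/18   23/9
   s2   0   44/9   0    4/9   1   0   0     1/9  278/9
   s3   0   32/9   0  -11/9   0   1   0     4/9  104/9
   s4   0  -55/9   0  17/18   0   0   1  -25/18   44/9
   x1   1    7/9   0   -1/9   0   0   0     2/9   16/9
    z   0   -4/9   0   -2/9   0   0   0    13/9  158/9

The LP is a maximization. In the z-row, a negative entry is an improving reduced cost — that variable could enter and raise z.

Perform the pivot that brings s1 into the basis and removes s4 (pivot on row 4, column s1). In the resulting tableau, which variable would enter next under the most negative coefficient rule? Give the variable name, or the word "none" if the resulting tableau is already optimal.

x2

Pivot element 17/18. New z-row = old z-row − (-2/9)·(row 4/(17/18)).
Updated z-row coefficients: x1: 0, x2: -32/17, x3: 0, s1: 0, s2: 0, s3: 0, s4: 4/17, s5: 19/17.
The most negative is -32/17 in column x2, so x2 would enter next.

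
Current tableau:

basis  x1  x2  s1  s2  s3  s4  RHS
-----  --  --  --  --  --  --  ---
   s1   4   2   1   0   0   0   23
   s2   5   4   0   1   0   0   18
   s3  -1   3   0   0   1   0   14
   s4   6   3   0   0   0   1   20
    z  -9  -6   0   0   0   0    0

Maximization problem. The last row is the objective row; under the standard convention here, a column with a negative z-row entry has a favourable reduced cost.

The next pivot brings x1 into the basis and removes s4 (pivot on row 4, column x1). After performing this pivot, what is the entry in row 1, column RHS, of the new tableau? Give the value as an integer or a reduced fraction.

29/3

Pivot element is row 4, column x1: 6.
Normalize row 4: new (row 4, RHS) = 20/6 = 10/3.
row 1 ← row 1 − 4·(new row 4): 23 − 4·(10/3) = 29/3.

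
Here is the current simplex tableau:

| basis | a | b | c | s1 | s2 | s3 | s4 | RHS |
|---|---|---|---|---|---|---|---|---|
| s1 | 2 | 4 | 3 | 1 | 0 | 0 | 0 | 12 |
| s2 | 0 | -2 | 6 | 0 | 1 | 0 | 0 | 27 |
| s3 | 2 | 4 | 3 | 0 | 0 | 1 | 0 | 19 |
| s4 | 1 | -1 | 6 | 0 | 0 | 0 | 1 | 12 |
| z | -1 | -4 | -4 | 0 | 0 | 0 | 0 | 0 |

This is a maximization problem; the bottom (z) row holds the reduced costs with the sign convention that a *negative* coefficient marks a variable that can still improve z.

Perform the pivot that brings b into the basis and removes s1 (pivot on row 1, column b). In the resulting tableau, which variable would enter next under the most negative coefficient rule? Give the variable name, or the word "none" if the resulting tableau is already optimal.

Pivot element 4. New z-row = old z-row − (-4)·(row 1/4).
Updated z-row coefficients: a: 1, b: 0, c: -1, s1: 1, s2: 0, s3: 0, s4: 0.
The most negative is -1 in column c, so c would enter next.

c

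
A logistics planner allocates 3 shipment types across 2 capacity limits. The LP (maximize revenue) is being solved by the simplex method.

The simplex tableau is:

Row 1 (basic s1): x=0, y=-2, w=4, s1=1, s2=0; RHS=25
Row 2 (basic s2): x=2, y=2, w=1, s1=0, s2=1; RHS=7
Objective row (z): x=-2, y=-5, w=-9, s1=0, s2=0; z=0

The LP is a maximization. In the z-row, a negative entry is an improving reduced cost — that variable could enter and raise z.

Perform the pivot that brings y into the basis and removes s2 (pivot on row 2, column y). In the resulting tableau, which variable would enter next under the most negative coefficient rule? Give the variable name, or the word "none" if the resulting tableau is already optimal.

Pivot element 2. New z-row = old z-row − (-5)·(row 2/2).
Updated z-row coefficients: x: 3, y: 0, w: -13/2, s1: 0, s2: 5/2.
The most negative is -13/2 in column w, so w would enter next.

w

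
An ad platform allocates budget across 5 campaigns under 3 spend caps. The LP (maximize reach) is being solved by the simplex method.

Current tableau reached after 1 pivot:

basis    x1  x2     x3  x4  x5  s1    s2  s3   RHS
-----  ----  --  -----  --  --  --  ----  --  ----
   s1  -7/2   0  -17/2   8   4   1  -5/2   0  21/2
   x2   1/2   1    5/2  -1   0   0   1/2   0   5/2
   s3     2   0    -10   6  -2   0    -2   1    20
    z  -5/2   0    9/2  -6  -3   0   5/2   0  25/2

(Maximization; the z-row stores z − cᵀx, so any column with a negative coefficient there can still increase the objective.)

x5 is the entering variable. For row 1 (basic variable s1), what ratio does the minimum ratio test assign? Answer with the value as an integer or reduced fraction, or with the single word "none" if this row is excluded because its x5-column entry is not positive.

21/8

Ratio = RHS / (x5 entry) = (21/2) / 4 = 21/8.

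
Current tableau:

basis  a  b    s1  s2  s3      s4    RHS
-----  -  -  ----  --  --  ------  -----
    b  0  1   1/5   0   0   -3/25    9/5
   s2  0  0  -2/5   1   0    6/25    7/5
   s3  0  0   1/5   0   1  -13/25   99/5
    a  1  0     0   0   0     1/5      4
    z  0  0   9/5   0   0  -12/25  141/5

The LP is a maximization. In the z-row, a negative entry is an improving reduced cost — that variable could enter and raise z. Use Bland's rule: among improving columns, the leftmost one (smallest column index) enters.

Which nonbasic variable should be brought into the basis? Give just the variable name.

Objective-row coefficients: a: 0, b: 0, s1: 9/5, s2: 0, s3: 0, s4: -12/25.
Improving columns: s4. Bland's rule picks the smallest column index → s4.

s4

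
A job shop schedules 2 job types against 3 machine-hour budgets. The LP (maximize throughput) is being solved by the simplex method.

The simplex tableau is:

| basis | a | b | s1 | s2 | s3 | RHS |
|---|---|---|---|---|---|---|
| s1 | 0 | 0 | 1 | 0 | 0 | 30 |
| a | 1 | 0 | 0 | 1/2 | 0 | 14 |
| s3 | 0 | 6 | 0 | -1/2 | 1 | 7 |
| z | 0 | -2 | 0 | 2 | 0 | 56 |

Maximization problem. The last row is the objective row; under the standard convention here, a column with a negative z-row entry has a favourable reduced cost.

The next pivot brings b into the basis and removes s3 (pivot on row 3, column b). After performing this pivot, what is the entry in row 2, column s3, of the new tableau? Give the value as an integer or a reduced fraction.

Pivot element is row 3, column b: 6.
Normalize row 3: new (row 3, s3) = 1/6 = 1/6.
row 2 ← row 2 − 0·(new row 3): 0 − 0·(1/6) = 0.

0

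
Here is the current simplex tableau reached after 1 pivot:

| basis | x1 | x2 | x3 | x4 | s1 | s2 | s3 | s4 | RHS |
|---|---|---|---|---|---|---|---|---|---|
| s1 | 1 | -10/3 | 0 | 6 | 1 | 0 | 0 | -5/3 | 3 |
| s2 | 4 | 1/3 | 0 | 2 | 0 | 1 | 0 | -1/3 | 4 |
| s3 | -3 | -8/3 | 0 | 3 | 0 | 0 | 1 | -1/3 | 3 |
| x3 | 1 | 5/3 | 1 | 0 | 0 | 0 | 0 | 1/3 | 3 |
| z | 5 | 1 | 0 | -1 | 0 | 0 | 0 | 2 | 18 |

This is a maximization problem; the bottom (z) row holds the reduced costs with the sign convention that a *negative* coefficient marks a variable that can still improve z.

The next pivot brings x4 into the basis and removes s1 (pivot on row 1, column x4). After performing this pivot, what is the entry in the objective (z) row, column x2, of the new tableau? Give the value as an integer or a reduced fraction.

4/9

Pivot element is row 1, column x4: 6.
Normalize row 1: new (row 1, x2) = (-10/3)/6 = -5/9.
z-row ← z-row − (-1)·(new row 1): 1 − (-1)·(-5/9) = 4/9.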